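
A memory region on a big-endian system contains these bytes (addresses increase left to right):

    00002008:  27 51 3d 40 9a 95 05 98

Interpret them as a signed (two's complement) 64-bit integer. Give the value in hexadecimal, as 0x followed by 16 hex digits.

Big-endian: lowest address holds the most-significant byte.
The bytes are already most-significant first: 0x27513D409A950598.

0x27513D409A950598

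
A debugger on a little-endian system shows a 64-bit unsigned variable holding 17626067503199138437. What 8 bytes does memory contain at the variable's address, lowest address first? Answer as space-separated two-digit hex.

17626067503199138437 in hexadecimal, padded to 64 bits, is 0xF49C5F01DB3DB285.
Split into bytes (most-significant first): F4 9C 5F 01 DB 3D B2 85.
Little-endian: lowest address holds the least-significant byte.
So at ascending addresses the bytes are 85 B2 3D DB 01 5F 9C F4.

85 B2 3D DB 01 5F 9C F4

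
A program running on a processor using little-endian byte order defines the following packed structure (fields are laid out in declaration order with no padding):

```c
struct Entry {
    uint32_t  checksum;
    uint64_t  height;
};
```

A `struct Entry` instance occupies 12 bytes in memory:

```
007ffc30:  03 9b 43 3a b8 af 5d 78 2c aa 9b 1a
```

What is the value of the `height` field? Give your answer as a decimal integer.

1917313174350966712

`height` follows `checksum` (4 bytes), so it starts at byte offset 4 and occupies 8 bytes.
Bytes at offsets 4..11: B8 AF 5D 78 2C AA 9B 1A.
Little-endian: lowest address holds the least-significant byte.
Reassemble most-significant byte first: 1A 9B AA 2C 78 5D AF B8 → 0x1A9BAA2C785DAFB8.
0x1A9BAA2C785DAFB8 = 1917313174350966712.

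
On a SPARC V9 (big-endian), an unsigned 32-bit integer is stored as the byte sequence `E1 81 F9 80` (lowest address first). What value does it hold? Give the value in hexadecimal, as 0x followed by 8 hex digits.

In big-endian order the high byte comes first in memory.
The bytes are already most-significant first: 0xE181F980.

0xE181F980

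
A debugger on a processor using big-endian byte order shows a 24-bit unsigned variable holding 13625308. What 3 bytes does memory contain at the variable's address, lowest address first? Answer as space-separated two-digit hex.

CF E7 DC

13625308 in hexadecimal, padded to 24 bits, is 0xCFE7DC.
Split into bytes (most-significant first): CF E7 DC.
Big-endian stores the most-significant byte at the lowest address.
So the memory order matches the most-significant-first order: CF E7 DC.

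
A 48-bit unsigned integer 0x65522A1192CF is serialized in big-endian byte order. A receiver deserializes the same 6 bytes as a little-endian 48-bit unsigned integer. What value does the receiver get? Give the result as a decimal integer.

Stored big-endian, the bytes at ascending addresses are 65 52 2A 11 92 CF.
Read back as little-endian, the first byte is least significant, giving 0xCF92112A5265.
0xCF92112A5265 = 228226260161125.

228226260161125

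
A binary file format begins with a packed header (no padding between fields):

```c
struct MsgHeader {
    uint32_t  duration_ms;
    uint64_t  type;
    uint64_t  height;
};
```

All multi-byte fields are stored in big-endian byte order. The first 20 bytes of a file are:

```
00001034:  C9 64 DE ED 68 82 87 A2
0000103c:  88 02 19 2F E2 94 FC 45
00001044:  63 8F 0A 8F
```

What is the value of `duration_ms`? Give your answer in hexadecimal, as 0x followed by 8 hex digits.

0xC964DEED

`duration_ms` is the first field, at byte offset 0, occupying 4 bytes.
Bytes at offsets 0..3: C9 64 DE ED.
Big-endian stores the most-significant byte at the lowest address.
The bytes are already most-significant first: 0xC964DEED.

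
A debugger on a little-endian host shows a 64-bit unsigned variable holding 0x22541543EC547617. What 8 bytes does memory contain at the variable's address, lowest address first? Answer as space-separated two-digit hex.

17 76 54 EC 43 15 54 22

Split into bytes (most-significant first): 22 54 15 43 EC 54 76 17.
In little-endian order the low byte comes first in memory.
So at ascending addresses the bytes are 17 76 54 EC 43 15 54 22.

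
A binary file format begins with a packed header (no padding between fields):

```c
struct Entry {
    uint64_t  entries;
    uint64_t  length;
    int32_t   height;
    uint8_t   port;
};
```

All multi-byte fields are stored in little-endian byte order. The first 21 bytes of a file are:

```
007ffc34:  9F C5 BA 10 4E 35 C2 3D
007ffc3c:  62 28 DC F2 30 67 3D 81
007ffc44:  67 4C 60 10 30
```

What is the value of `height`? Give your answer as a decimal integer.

`height` follows `entries` (8 B), `length` (8 B), so it starts at offset 8 + 8 = 16 and occupies 4 bytes.
Bytes at offsets 16..19: 67 4C 60 10.
Little-endian stores the least-significant byte at the lowest address.
Reassemble most-significant byte first: 10 60 4C 67 → 0x10604C67.
0x10604C67 = 274746471.

274746471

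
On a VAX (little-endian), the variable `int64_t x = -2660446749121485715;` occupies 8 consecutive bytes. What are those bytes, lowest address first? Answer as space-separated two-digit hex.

6D 64 C5 FE C6 31 14 DB

Two's complement of -2660446749121485715 in 64 bits: 2660446749121485715 = 0x24EBCE39013A9B93; invert → 0xDB1431C6FEC5646C; add 1 → 0xDB1431C6FEC5646D.
Split into bytes (most-significant first): DB 14 31 C6 FE C5 64 6D.
In little-endian order the low byte comes first in memory.
So at ascending addresses the bytes are 6D 64 C5 FE C6 31 14 DB.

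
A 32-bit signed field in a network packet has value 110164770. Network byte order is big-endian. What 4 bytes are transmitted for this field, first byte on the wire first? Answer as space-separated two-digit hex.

110164770 in hexadecimal, padded to 32 bits, is 0x0690FB22.
Split into bytes (most-significant first): 06 90 FB 22.
In big-endian order the high byte comes first in memory.
So the memory order matches the most-significant-first order: 06 90 FB 22.

06 90 FB 22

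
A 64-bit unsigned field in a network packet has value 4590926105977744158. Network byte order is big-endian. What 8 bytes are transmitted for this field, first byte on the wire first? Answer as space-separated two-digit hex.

4590926105977744158 in hexadecimal, padded to 64 bits, is 0x3FB63EF838DEEB1E.
Split into bytes (most-significant first): 3F B6 3E F8 38 DE EB 1E.
Big-endian: lowest address holds the most-significant byte.
So the memory order matches the most-significant-first order: 3F B6 3E F8 38 DE EB 1E.

3F B6 3E F8 38 DE EB 1E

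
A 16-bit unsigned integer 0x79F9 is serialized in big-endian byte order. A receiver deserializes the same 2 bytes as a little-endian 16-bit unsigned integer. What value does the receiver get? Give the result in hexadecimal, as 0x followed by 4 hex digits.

0xF979

Stored big-endian, the bytes at ascending addresses are 79 F9.
Read back as little-endian, the first byte is least significant, giving 0xF979.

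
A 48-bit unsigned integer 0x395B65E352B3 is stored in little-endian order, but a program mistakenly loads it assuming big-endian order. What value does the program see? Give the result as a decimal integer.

197168583760697

Stored little-endian, the bytes at ascending addresses are B3 52 E3 65 5B 39.
Read back as big-endian, the last byte is least significant, giving 0xB352E3655B39.
0xB352E3655B39 = 197168583760697.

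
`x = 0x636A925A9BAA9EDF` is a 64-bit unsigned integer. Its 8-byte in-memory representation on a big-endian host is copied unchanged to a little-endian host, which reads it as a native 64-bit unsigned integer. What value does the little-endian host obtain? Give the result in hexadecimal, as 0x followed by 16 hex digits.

0xDF9EAA9B5A926A63

Stored big-endian, the bytes at ascending addresses are 63 6A 92 5A 9B AA 9E DF.
Read back as little-endian, the first byte is least significant, giving 0xDF9EAA9B5A926A63.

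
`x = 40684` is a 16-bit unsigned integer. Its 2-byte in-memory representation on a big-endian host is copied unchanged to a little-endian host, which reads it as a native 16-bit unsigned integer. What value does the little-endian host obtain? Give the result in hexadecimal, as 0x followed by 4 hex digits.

0xEC9E

40684 in 16-bit hexadecimal is 0x9EEC.
Stored big-endian, the bytes at ascending addresses are 9E EC.
Read back as little-endian, the first byte is least significant, giving 0xEC9E.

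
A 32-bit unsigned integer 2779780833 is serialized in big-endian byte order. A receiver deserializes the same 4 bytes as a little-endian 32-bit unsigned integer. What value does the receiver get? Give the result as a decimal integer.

3776360613

2779780833 in 32-bit hexadecimal is 0xA5B016E1.
Stored big-endian, the bytes at ascending addresses are A5 B0 16 E1.
Read back as little-endian, the first byte is least significant, giving 0xE116B0A5.
0xE116B0A5 = 3776360613.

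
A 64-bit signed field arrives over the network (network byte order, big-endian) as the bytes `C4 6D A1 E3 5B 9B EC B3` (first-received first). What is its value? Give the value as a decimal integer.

Big-endian stores the most-significant byte at the lowest address.
The bytes are already most-significant first: 0xC46DA1E35B9BECB3.
Top bit is set, so as a signed 64-bit value this is 0xC46DA1E35B9BECB3 − 2^64 = -4292596871947621197.

-4292596871947621197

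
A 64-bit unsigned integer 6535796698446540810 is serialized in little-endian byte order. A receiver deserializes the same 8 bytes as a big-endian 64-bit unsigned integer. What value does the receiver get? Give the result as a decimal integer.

770136527812473690

6535796698446540810 in 64-bit hexadecimal is 0x5AB3D0781713B00A.
Stored little-endian, the bytes at ascending addresses are 0A B0 13 17 78 D0 B3 5A.
Read back as big-endian, the last byte is least significant, giving 0x0AB0131778D0B35A.
0x0AB0131778D0B35A = 770136527812473690.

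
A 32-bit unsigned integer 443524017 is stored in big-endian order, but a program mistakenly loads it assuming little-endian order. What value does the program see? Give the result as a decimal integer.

443524017 in 32-bit hexadecimal is 0x1A6FA3B1.
Stored big-endian, the bytes at ascending addresses are 1A 6F A3 B1.
Read back as little-endian, the first byte is least significant, giving 0xB1A36F1A.
0xB1A36F1A = 2980278042.

2980278042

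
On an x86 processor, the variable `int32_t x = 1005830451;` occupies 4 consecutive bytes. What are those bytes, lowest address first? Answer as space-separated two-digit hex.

33 C1 F3 3B

1005830451 in hexadecimal, padded to 32 bits, is 0x3BF3C133.
Split into bytes (most-significant first): 3B F3 C1 33.
Little-endian stores the least-significant byte at the lowest address.
So at ascending addresses the bytes are 33 C1 F3 3B.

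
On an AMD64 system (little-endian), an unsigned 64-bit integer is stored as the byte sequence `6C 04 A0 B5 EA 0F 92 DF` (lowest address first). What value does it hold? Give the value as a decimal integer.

Little-endian stores the least-significant byte at the lowest address.
Reassemble most-significant byte first: DF 92 0F EA B5 A0 04 6C → 0xDF920FEAB5A0046C.
0xDF920FEAB5A0046C = 16109956317801612396.

16109956317801612396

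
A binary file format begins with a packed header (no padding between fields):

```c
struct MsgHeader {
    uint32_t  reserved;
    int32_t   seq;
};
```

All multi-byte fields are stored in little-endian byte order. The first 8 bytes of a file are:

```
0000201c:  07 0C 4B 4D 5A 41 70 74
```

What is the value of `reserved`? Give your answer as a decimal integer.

`reserved` is the first field, at byte offset 0, occupying 4 bytes.
Bytes at offsets 0..3: 07 0C 4B 4D.
Little-endian: lowest address holds the least-significant byte.
Reassemble most-significant byte first: 4D 4B 0C 07 → 0x4D4B0C07.
0x4D4B0C07 = 1296763911.

1296763911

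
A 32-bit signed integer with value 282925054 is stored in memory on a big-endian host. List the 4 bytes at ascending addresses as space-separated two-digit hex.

10 DD 17 FE

282925054 in hexadecimal, padded to 32 bits, is 0x10DD17FE.
Split into bytes (most-significant first): 10 DD 17 FE.
Big-endian: lowest address holds the most-significant byte.
So the memory order matches the most-significant-first order: 10 DD 17 FE.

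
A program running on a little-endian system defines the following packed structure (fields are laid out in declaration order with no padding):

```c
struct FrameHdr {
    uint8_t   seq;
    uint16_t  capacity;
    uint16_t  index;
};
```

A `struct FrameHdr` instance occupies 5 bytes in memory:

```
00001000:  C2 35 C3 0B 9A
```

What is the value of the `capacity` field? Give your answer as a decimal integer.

`capacity` follows `seq` (1 byte), so it starts at byte offset 1 and occupies 2 bytes.
Bytes at offsets 1..2: 35 C3.
In little-endian order the low byte comes first in memory.
Reassemble most-significant byte first: C3 35 → 0xC335.
0xC335 = 49973.

49973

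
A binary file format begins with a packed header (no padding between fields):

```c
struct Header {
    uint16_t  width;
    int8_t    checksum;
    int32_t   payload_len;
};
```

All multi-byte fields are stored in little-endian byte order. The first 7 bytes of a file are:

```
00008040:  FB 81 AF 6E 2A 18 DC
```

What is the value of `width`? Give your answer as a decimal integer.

33275

`width` is the first field, at byte offset 0, occupying 2 bytes.
Bytes at offsets 0..1: FB 81.
In little-endian order the low byte comes first in memory.
Reassemble most-significant byte first: 81 FB → 0x81FB.
0x81FB = 33275.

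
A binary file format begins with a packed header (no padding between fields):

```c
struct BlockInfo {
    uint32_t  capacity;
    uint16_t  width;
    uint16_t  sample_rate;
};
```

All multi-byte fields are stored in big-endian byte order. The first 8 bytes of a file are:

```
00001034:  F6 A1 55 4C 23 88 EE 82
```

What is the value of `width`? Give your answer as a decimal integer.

9096

`width` follows `capacity` (4 bytes), so it starts at byte offset 4 and occupies 2 bytes.
Bytes at offsets 4..5: 23 88.
Big-endian stores the most-significant byte at the lowest address.
The bytes are already most-significant first: 0x2388.
0x2388 = 9096.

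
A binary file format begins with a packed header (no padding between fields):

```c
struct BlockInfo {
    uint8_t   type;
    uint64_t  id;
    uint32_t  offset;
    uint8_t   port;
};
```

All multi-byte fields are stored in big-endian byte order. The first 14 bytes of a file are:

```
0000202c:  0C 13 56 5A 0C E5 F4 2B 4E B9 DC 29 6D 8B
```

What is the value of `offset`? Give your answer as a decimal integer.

`offset` follows `type` (1 B), `id` (8 B), so it starts at offset 1 + 8 = 9 and occupies 4 bytes.
Bytes at offsets 9..12: B9 DC 29 6D.
Big-endian stores the most-significant byte at the lowest address.
The bytes are already most-significant first: 0xB9DC296D.
0xB9DC296D = 3118213485.

3118213485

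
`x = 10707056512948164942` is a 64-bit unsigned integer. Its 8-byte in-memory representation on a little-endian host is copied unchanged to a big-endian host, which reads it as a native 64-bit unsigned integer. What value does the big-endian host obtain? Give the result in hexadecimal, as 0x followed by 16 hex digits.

10707056512948164942 in 64-bit hexadecimal is 0x94971B2B8C4ED94E.
Stored little-endian, the bytes at ascending addresses are 4E D9 4E 8C 2B 1B 97 94.
Read back as big-endian, the last byte is least significant, giving 0x4ED94E8C2B1B9794.

0x4ED94E8C2B1B9794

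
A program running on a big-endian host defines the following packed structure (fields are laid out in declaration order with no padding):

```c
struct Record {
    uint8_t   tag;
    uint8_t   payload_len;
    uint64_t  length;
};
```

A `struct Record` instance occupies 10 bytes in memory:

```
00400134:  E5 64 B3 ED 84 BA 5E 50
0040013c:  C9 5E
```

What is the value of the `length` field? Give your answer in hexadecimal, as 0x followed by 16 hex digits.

0xB3ED84BA5E50C95E

`length` follows `tag` (1 B), `payload_len` (1 B), so it starts at offset 1 + 1 = 2 and occupies 8 bytes.
Bytes at offsets 2..9: B3 ED 84 BA 5E 50 C9 5E.
In big-endian order the high byte comes first in memory.
The bytes are already most-significant first: 0xB3ED84BA5E50C95E.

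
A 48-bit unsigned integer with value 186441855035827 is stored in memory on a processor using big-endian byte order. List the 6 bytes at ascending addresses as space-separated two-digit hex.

A9 91 60 8A 69 B3

186441855035827 in hexadecimal, padded to 48 bits, is 0xA991608A69B3.
Split into bytes (most-significant first): A9 91 60 8A 69 B3.
Big-endian: lowest address holds the most-significant byte.
So the memory order matches the most-significant-first order: A9 91 60 8A 69 B3.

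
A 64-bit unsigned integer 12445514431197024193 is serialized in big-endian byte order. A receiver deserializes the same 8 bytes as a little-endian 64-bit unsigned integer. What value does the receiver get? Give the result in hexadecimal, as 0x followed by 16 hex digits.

12445514431197024193 in 64-bit hexadecimal is 0xACB7596F9E7F0FC1.
Stored big-endian, the bytes at ascending addresses are AC B7 59 6F 9E 7F 0F C1.
Read back as little-endian, the first byte is least significant, giving 0xC10F7F9E6F59B7AC.

0xC10F7F9E6F59B7AC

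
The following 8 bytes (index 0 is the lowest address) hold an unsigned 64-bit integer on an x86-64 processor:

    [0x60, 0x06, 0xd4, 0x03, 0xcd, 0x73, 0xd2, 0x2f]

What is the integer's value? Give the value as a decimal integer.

3445943989261567584

Little-endian stores the least-significant byte at the lowest address.
Reassemble most-significant byte first: 2F D2 73 CD 03 D4 06 60 → 0x2FD273CD03D40660.
0x2FD273CD03D40660 = 3445943989261567584.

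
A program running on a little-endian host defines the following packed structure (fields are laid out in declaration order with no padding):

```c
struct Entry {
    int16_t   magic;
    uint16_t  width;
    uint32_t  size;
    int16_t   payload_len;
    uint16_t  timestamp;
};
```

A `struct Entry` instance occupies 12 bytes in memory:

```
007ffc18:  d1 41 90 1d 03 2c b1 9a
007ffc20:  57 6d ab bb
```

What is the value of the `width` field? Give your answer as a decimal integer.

7568

`width` follows `magic` (2 bytes), so it starts at byte offset 2 and occupies 2 bytes.
Bytes at offsets 2..3: 90 1D.
In little-endian order the low byte comes first in memory.
Reassemble most-significant byte first: 1D 90 → 0x1D90.
0x1D90 = 7568.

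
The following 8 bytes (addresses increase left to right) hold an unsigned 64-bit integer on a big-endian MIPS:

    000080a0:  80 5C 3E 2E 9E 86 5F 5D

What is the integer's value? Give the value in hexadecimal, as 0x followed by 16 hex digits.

Big-endian stores the most-significant byte at the lowest address.
The bytes are already most-significant first: 0x805C3E2E9E865F5D.

0x805C3E2E9E865F5D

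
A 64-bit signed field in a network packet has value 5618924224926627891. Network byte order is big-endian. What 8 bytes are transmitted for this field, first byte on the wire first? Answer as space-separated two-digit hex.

5618924224926627891 in hexadecimal, padded to 64 bits, is 0x4DFA6DCFEE96B833.
Split into bytes (most-significant first): 4D FA 6D CF EE 96 B8 33.
Big-endian stores the most-significant byte at the lowest address.
So the memory order matches the most-significant-first order: 4D FA 6D CF EE 96 B8 33.

4D FA 6D CF EE 96 B8 33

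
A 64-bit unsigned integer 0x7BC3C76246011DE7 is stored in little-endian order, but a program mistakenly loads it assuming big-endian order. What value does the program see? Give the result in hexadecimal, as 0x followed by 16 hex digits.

0xE71D014662C7C37B

Stored little-endian, the bytes at ascending addresses are E7 1D 01 46 62 C7 C3 7B.
Read back as big-endian, the last byte is least significant, giving 0xE71D014662C7C37B.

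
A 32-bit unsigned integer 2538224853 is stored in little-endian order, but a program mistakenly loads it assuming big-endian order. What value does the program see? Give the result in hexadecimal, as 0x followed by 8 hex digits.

2538224853 in 32-bit hexadecimal is 0x974A3CD5.
Stored little-endian, the bytes at ascending addresses are D5 3C 4A 97.
Read back as big-endian, the last byte is least significant, giving 0xD53C4A97.

0xD53C4A97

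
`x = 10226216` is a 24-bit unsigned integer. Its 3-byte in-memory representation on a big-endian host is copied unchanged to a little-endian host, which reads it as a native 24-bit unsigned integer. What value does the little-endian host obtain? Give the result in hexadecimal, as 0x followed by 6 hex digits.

0x280A9C

10226216 in 24-bit hexadecimal is 0x9C0A28.
Stored big-endian, the bytes at ascending addresses are 9C 0A 28.
Read back as little-endian, the first byte is least significant, giving 0x280A9C.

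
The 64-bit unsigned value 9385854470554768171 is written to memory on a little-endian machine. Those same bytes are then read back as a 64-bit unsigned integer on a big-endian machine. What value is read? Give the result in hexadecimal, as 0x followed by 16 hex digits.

9385854470554768171 in 64-bit hexadecimal is 0x824140E99EEDD32B.
Stored little-endian, the bytes at ascending addresses are 2B D3 ED 9E E9 40 41 82.
Read back as big-endian, the last byte is least significant, giving 0x2BD3ED9EE9404182.

0x2BD3ED9EE9404182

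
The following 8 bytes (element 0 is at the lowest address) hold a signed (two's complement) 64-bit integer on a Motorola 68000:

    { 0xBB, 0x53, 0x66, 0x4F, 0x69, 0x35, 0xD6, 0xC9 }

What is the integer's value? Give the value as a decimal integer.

-4948499074296457527

Big-endian stores the most-significant byte at the lowest address.
The bytes are already most-significant first: 0xBB53664F6935D6C9.
Top bit is set, so as a signed 64-bit value this is 0xBB53664F6935D6C9 − 2^64 = -4948499074296457527.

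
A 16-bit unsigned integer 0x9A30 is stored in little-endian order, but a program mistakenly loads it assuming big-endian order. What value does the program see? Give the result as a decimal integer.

12442

Stored little-endian, the bytes at ascending addresses are 30 9A.
Read back as big-endian, the last byte is least significant, giving 0x309A.
0x309A = 12442.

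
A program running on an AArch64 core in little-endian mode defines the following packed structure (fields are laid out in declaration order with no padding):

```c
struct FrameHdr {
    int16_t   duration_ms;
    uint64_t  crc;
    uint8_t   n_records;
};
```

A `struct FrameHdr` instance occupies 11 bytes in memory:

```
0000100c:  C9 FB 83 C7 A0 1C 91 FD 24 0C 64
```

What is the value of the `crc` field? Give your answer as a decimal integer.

`crc` follows `duration_ms` (2 bytes), so it starts at byte offset 2 and occupies 8 bytes.
Bytes at offsets 2..9: 83 C7 A0 1C 91 FD 24 0C.
In little-endian order the low byte comes first in memory.
Reassemble most-significant byte first: 0C 24 FD 91 1C A0 C7 83 → 0x0C24FD911CA0C783.
0x0C24FD911CA0C783 = 875103027309102979.

875103027309102979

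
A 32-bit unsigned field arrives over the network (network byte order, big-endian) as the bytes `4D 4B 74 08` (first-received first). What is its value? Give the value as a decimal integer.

Big-endian stores the most-significant byte at the lowest address.
The bytes are already most-significant first: 0x4D4B7408.
0x4D4B7408 = 1296790536.

1296790536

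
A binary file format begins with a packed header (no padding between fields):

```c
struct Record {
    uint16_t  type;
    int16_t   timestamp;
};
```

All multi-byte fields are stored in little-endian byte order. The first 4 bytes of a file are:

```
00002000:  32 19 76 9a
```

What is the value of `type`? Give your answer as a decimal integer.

`type` is the first field, at byte offset 0, occupying 2 bytes.
Bytes at offsets 0..1: 32 19.
Little-endian stores the least-significant byte at the lowest address.
Reassemble most-significant byte first: 19 32 → 0x1932.
0x1932 = 6450.

6450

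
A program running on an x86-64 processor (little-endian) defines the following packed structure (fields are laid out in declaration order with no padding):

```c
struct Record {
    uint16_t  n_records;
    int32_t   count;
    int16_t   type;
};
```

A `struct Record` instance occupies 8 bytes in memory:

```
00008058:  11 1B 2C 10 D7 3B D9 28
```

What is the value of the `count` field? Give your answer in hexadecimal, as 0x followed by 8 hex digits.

`count` follows `n_records` (2 bytes), so it starts at byte offset 2 and occupies 4 bytes.
Bytes at offsets 2..5: 2C 10 D7 3B.
In little-endian order the low byte comes first in memory.
Reassemble most-significant byte first: 3B D7 10 2C → 0x3BD7102C.

0x3BD7102C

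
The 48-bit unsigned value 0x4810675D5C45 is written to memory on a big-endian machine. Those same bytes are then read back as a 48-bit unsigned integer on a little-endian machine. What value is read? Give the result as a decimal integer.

Stored big-endian, the bytes at ascending addresses are 48 10 67 5D 5C 45.
Read back as little-endian, the first byte is least significant, giving 0x455C5D671048.
0x455C5D671048 = 76263006343240.

76263006343240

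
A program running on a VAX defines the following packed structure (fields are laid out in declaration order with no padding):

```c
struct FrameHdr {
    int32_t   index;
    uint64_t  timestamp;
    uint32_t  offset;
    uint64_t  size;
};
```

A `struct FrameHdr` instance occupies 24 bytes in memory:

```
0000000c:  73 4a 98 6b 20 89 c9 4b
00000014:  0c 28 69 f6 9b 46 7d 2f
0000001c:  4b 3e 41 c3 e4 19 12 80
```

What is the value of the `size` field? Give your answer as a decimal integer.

`size` follows `index` (4 B), `timestamp` (8 B), `offset` (4 B), so it starts at offset 4 + 8 + 4 = 16 and occupies 8 bytes.
Bytes at offsets 16..23: 4B 3E 41 C3 E4 19 12 80.
Little-endian: lowest address holds the least-significant byte.
Reassemble most-significant byte first: 80 12 19 E4 C3 41 3E 4B → 0x801219E4C3413E4B.
0x801219E4C3413E4B = 9228467056754638411.

9228467056754638411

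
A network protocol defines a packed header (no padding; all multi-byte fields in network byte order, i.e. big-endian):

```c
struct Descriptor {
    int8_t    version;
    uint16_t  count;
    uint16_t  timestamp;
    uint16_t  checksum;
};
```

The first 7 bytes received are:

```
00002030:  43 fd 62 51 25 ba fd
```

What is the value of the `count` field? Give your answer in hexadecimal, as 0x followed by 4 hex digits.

0xFD62

`count` follows `version` (1 byte), so it starts at byte offset 1 and occupies 2 bytes.
Bytes at offsets 1..2: FD 62.
Big-endian stores the most-significant byte at the lowest address.
The bytes are already most-significant first: 0xFD62.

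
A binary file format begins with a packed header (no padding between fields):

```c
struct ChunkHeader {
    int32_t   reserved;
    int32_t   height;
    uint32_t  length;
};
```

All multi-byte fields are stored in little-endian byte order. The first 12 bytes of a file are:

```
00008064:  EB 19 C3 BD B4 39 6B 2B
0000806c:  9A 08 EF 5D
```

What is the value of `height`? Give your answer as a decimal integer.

728447412

`height` follows `reserved` (4 bytes), so it starts at byte offset 4 and occupies 4 bytes.
Bytes at offsets 4..7: B4 39 6B 2B.
Little-endian: lowest address holds the least-significant byte.
Reassemble most-significant byte first: 2B 6B 39 B4 → 0x2B6B39B4.
0x2B6B39B4 = 728447412.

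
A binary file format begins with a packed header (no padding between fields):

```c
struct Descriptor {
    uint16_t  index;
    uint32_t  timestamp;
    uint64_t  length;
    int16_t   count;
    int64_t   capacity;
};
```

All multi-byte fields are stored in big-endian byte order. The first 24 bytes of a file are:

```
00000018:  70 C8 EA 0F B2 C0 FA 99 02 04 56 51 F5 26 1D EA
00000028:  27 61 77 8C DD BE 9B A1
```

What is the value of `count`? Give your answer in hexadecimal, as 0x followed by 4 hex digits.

`count` follows `index` (2 B), `timestamp` (4 B), `length` (8 B), so it starts at offset 2 + 4 + 8 = 14 and occupies 2 bytes.
Bytes at offsets 14..15: 1D EA.
Big-endian: lowest address holds the most-significant byte.
The bytes are already most-significant first: 0x1DEA.

0x1DEA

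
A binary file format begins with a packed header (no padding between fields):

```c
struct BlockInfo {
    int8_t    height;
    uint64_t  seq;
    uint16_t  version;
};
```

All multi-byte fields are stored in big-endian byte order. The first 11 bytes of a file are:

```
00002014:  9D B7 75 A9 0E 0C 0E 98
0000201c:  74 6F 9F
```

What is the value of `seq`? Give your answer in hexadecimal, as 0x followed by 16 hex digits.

0xB775A90E0C0E9874

`seq` follows `height` (1 byte), so it starts at byte offset 1 and occupies 8 bytes.
Bytes at offsets 1..8: B7 75 A9 0E 0C 0E 98 74.
In big-endian order the high byte comes first in memory.
The bytes are already most-significant first: 0xB775A90E0C0E9874.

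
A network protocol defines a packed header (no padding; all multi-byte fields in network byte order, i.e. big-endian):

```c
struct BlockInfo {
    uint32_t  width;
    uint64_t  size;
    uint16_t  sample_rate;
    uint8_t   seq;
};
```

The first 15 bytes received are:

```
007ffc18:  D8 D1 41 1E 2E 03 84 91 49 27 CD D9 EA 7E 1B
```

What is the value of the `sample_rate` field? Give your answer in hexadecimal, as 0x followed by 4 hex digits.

`sample_rate` follows `width` (4 B), `size` (8 B), so it starts at offset 4 + 8 = 12 and occupies 2 bytes.
Bytes at offsets 12..13: EA 7E.
Big-endian stores the most-significant byte at the lowest address.
The bytes are already most-significant first: 0xEA7E.

0xEA7E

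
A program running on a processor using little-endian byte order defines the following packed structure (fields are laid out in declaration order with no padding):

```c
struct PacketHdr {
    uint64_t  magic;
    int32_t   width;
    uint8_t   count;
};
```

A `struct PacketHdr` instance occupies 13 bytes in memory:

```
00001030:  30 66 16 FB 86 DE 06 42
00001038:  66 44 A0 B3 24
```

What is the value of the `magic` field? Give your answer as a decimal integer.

4757734727683040816

`magic` is the first field, at byte offset 0, occupying 8 bytes.
Bytes at offsets 0..7: 30 66 16 FB 86 DE 06 42.
In little-endian order the low byte comes first in memory.
Reassemble most-significant byte first: 42 06 DE 86 FB 16 66 30 → 0x4206DE86FB166630.
0x4206DE86FB166630 = 4757734727683040816.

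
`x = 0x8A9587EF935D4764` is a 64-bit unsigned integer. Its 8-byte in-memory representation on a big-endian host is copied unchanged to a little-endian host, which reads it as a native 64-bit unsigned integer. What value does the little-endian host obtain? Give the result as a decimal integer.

7225847017099466122

Stored big-endian, the bytes at ascending addresses are 8A 95 87 EF 93 5D 47 64.
Read back as little-endian, the first byte is least significant, giving 0x64475D93EF87958A.
0x64475D93EF87958A = 7225847017099466122.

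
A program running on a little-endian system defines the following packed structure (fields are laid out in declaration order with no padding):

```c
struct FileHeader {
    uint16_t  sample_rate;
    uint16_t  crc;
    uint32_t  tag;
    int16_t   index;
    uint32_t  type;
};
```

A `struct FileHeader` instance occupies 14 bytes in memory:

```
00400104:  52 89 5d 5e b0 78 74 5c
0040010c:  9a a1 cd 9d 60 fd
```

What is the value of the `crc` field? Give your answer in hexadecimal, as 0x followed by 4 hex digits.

0x5E5D

`crc` follows `sample_rate` (2 bytes), so it starts at byte offset 2 and occupies 2 bytes.
Bytes at offsets 2..3: 5D 5E.
In little-endian order the low byte comes first in memory.
Reassemble most-significant byte first: 5E 5D → 0x5E5D.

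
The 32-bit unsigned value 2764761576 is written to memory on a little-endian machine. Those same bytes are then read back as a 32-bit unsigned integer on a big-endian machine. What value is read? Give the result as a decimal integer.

2764761576 in 32-bit hexadecimal is 0xA4CAE9E8.
Stored little-endian, the bytes at ascending addresses are E8 E9 CA A4.
Read back as big-endian, the last byte is least significant, giving 0xE8E9CAA4.
0xE8E9CAA4 = 3907635876.

3907635876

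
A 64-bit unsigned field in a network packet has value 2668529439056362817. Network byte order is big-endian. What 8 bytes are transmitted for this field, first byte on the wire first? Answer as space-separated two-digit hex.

25 08 85 62 E7 A0 7D 41

2668529439056362817 in hexadecimal, padded to 64 bits, is 0x25088562E7A07D41.
Split into bytes (most-significant first): 25 08 85 62 E7 A0 7D 41.
Big-endian: lowest address holds the most-significant byte.
So the memory order matches the most-significant-first order: 25 08 85 62 E7 A0 7D 41.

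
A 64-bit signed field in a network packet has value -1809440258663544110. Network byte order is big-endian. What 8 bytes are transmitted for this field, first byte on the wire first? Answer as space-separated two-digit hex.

Two's complement of -1809440258663544110 in 64 bits: 1809440258663544110 = 0x191C6C5413EE752E; invert → 0xE6E393ABEC118AD1; add 1 → 0xE6E393ABEC118AD2.
Split into bytes (most-significant first): E6 E3 93 AB EC 11 8A D2.
Big-endian: lowest address holds the most-significant byte.
So the memory order matches the most-significant-first order: E6 E3 93 AB EC 11 8A D2.

E6 E3 93 AB EC 11 8A D2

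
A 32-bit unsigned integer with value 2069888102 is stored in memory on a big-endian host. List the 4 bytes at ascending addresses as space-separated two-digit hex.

7B 5F FC 66

2069888102 in hexadecimal, padded to 32 bits, is 0x7B5FFC66.
Split into bytes (most-significant first): 7B 5F FC 66.
Big-endian stores the most-significant byte at the lowest address.
So the memory order matches the most-significant-first order: 7B 5F FC 66.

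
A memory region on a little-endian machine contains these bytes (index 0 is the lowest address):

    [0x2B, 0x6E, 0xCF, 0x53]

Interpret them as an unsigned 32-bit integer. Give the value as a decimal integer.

In little-endian order the low byte comes first in memory.
Reassemble most-significant byte first: 53 CF 6E 2B → 0x53CF6E2B.
0x53CF6E2B = 1406103083.

1406103083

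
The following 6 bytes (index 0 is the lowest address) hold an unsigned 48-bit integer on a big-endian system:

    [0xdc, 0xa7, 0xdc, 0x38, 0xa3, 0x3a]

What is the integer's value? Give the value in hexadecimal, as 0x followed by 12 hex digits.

0xDCA7DC38A33A

Big-endian stores the most-significant byte at the lowest address.
The bytes are already most-significant first: 0xDCA7DC38A33A.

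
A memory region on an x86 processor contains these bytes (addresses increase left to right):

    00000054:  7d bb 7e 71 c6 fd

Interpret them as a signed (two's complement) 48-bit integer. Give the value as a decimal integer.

-2446227227779

In little-endian order the low byte comes first in memory.
Reassemble most-significant byte first: FD C6 71 7E BB 7D → 0xFDC6717EBB7D.
Top bit is set, so as a signed 48-bit value this is 0xFDC6717EBB7D − 2^48 = -2446227227779.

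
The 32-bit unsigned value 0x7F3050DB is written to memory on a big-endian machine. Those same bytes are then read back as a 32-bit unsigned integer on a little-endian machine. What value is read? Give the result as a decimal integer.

3679465599

Stored big-endian, the bytes at ascending addresses are 7F 30 50 DB.
Read back as little-endian, the first byte is least significant, giving 0xDB50307F.
0xDB50307F = 3679465599.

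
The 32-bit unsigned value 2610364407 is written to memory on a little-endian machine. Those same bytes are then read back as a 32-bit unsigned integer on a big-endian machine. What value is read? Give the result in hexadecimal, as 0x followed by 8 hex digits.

2610364407 in 32-bit hexadecimal is 0x9B96FFF7.
Stored little-endian, the bytes at ascending addresses are F7 FF 96 9B.
Read back as big-endian, the last byte is least significant, giving 0xF7FF969B.

0xF7FF969B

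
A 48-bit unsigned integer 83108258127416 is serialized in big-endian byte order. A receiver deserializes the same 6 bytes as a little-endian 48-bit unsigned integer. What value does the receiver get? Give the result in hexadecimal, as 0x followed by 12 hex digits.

0x381E3426964B

83108258127416 in 48-bit hexadecimal is 0x4B9626341E38.
Stored big-endian, the bytes at ascending addresses are 4B 96 26 34 1E 38.
Read back as little-endian, the first byte is least significant, giving 0x381E3426964B.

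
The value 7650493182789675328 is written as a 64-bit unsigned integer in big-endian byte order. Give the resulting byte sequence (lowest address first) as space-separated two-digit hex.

7650493182789675328 in hexadecimal, padded to 64 bits, is 0x6A2C030404B9E940.
Split into bytes (most-significant first): 6A 2C 03 04 04 B9 E9 40.
In big-endian order the high byte comes first in memory.
So the memory order matches the most-significant-first order: 6A 2C 03 04 04 B9 E9 40.

6A 2C 03 04 04 B9 E9 40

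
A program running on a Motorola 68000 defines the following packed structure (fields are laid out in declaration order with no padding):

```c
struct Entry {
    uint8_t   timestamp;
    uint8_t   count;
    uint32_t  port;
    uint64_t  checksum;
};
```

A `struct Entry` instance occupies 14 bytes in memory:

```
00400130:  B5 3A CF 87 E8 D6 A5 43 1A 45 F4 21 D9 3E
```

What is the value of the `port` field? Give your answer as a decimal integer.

`port` follows `timestamp` (1 B), `count` (1 B), so it starts at offset 1 + 1 = 2 and occupies 4 bytes.
Bytes at offsets 2..5: CF 87 E8 D6.
Big-endian stores the most-significant byte at the lowest address.
The bytes are already most-significant first: 0xCF87E8D6.
0xCF87E8D6 = 3481790678.

3481790678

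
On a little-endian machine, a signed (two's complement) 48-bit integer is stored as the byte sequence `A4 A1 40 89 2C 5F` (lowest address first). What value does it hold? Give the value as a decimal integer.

104644885914020

Little-endian stores the least-significant byte at the lowest address.
Reassemble most-significant byte first: 5F 2C 89 40 A1 A4 → 0x5F2C8940A1A4.
0x5F2C8940A1A4 = 104644885914020.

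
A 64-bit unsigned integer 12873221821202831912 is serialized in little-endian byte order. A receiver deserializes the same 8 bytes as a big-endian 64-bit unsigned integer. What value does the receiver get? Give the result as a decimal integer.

12873221821202831912 in 64-bit hexadecimal is 0xB2A6DF0A879A1A28.
Stored little-endian, the bytes at ascending addresses are 28 1A 9A 87 0A DF A6 B2.
Read back as big-endian, the last byte is least significant, giving 0x281A9A870ADFA6B2.
0x281A9A870ADFA6B2 = 2889792015705286322.

2889792015705286322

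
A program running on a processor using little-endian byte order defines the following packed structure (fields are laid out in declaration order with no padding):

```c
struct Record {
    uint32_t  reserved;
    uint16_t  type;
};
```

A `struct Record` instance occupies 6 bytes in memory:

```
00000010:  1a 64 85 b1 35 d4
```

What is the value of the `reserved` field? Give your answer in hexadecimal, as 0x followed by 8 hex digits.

`reserved` is the first field, at byte offset 0, occupying 4 bytes.
Bytes at offsets 0..3: 1A 64 85 B1.
Little-endian stores the least-significant byte at the lowest address.
Reassemble most-significant byte first: B1 85 64 1A → 0xB185641A.

0xB185641A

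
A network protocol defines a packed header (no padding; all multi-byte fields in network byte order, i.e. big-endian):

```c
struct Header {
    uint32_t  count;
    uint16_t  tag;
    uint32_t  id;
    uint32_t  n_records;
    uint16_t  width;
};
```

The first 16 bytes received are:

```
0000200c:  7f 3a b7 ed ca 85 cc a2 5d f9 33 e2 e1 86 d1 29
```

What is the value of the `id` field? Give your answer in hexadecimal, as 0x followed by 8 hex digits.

0xCCA25DF9

`id` follows `count` (4 B), `tag` (2 B), so it starts at offset 4 + 2 = 6 and occupies 4 bytes.
Bytes at offsets 6..9: CC A2 5D F9.
Big-endian: lowest address holds the most-significant byte.
The bytes are already most-significant first: 0xCCA25DF9.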